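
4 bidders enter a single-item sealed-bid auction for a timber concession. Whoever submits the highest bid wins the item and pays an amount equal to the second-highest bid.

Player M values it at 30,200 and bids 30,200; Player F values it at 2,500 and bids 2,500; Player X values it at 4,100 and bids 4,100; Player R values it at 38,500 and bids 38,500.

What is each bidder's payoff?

Payoffs: Player M 0, Player F 0, Player X 0, Player R 8,300.

Ordered from highest: Player R 38,500, then Player M 30,200, then Player X 4,100, then Player F 2,500.
Player R has the top bid and wins; the price is the second-highest bid, 30,200.
Player R's payoff = 38,500 − 30,200 = 8,300. All other bidders lose, so their payoff is 0.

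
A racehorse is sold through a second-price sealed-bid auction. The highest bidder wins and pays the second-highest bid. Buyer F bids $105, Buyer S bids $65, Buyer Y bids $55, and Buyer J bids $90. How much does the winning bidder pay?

The winner pays $90.

Ranking the bids: Buyer F $105 > Buyer J $90 > Buyer S $65 > Buyer Y $55.
Buyer F has the highest bid, so Buyer F wins.
The second-highest bid is $90, so that is what Buyer F pays.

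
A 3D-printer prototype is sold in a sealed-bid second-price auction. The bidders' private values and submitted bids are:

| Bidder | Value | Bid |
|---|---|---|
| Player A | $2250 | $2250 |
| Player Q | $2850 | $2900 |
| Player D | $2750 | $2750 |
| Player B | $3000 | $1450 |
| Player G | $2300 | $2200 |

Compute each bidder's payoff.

Ordered from highest: Player Q $2900; Player D $2750; Player A $2250; Player G $2200; Player B $1450.
Player Q has the top bid and wins; the price is the second-highest bid, $2750.
Player Q's payoff = $2850 − $2750 = $100. All other bidders lose, so their payoff is 0.

Player A $0, Player Q $100, Player D $0, Player B $0, Player G $0.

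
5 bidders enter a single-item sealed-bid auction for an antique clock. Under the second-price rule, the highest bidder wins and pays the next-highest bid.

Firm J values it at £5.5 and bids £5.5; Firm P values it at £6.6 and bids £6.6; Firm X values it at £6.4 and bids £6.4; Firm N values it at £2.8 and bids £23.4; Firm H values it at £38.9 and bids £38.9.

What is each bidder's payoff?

Firm J £0.0, Firm P £0.0, Firm X £0.0, Firm N £0.0, Firm H £15.5.

Sorted high to low: Firm H £38.9, then Firm N £23.4, then Firm P £6.6, then Firm X £6.4, then Firm J £5.5.
Firm H has the top bid and wins; the price is the second-highest bid, £23.4.
Firm H's payoff = £38.9 − £23.4 = £15.5. All other bidders lose, so their payoff is 0.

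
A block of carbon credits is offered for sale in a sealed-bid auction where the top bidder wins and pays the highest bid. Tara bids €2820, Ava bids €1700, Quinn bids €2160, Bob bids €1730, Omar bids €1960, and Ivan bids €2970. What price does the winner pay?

Price paid: €2970.

Ordered from highest: Ivan €2970, then Tara €2820, then Quinn €2160, then Omar €1960, then Bob €1730, then Ava €1700.
Ivan is the highest bidder, so Ivan wins.
Under the first-price rule, the price is the highest bid: €2970.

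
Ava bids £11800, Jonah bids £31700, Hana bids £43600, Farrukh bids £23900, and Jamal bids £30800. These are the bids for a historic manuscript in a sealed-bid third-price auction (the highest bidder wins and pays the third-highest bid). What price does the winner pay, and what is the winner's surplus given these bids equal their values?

Price £30800; surplus £12800.

Sorted high to low: Hana £43600, then Jonah £31700, then Jamal £30800, then Farrukh £23900, then Ava £11800.
Hana is the highest bidder, so Hana wins.
Under the third-price rule, the price is the third-highest bid: £30800.
Surplus = £43600 − £30800 = £12800.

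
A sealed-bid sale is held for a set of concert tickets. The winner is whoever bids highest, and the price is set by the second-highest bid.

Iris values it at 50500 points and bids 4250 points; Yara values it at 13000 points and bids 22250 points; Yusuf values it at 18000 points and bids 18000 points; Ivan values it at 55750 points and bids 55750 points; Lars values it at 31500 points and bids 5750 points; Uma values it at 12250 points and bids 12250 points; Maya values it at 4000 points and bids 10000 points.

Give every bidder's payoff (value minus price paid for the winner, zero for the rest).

Ordered from highest: Ivan 55750 points > Yara 22250 points > Yusuf 18000 points > Uma 12250 points > Maya 10000 points > Lars 5750 points > Iris 4250 points.
Ivan has the top bid and wins; the price is the second-highest bid, 22250 points.
Ivan's payoff = 55750 points − 22250 points = 33500 points. All other bidders lose, so their payoff is 0.

Iris 0 points, Yara 0 points, Yusuf 0 points, Ivan 33500 points, Lars 0 points, Uma 0 points, Maya 0 points.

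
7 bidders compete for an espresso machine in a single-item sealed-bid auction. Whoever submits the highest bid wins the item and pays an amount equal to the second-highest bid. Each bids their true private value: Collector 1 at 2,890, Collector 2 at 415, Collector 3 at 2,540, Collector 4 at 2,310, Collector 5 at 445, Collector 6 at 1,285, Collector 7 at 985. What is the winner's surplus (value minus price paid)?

Winner's surplus: 350.

Ordered from highest: Collector 1 2,890 > Collector 3 2,540 > Collector 4 2,310 > Collector 6 1,285 > Collector 7 985 > Collector 5 445 > Collector 2 415.
Collector 1 wins with the top bid and pays the second-highest, 2,540.
Surplus = 2,890 − 2,540 = 350.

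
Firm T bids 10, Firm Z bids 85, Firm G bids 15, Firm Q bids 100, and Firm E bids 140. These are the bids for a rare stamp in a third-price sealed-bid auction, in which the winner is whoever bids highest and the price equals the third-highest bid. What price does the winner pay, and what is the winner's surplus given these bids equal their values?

Ranking the bids: Firm E 140, then Firm Q 100, then Firm Z 85, then Firm G 15, then Firm T 10.
Firm E is the highest bidder, so Firm E wins.
Under the third-price rule, the price is the third-highest bid: 85.
Surplus = 140 − 85 = 55.

Price 85; surplus 55.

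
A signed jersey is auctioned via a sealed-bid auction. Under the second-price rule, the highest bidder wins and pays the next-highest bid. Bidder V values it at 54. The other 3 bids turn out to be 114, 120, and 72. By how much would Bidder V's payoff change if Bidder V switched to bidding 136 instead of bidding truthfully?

The highest competing bid is 120.
Bidding truthfully at 54: the top bid is 120 (a rival), so Bidder V loses. Payoff = 0.
Bidding 136: Bidder V has the top bid, wins, and pays the second-highest bid 120. Payoff = 54 − 120 = -66.
Change = -66 − 0 = -66.
Deviating from a truthful bid can only lose payoff in a second-price auction — never gain.

Payoff change: -66.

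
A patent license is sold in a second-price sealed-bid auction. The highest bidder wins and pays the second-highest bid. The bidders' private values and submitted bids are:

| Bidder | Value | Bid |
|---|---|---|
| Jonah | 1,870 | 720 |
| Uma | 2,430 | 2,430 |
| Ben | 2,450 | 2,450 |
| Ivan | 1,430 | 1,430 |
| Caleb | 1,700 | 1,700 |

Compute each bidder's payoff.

Jonah 0, Uma 0, Ben 20, Ivan 0, Caleb 0.

Ordered from highest: Ben 2,450, then Uma 2,430, then Caleb 1,700, then Ivan 1,430, then Jonah 720.
Ben has the top bid and wins; the price is the second-highest bid, 2,430.
Ben's payoff = 2,450 − 2,430 = 20. All other bidders lose, so their payoff is 0.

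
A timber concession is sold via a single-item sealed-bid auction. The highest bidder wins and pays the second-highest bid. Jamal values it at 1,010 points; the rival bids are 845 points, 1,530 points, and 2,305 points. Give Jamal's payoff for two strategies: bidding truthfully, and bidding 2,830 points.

Truthful: 0 points; alternative: -1,295 points.

The highest competing bid is 2,305 points.
Bidding truthfully at 1,010 points: the top bid is 2,305 points (a rival), so Jamal loses. Payoff = 0 points.
Bidding 2,830 points: Jamal has the top bid, wins, and pays the second-highest bid 2,305 points. Payoff = 1,010 points − 2,305 points = -1,295 points.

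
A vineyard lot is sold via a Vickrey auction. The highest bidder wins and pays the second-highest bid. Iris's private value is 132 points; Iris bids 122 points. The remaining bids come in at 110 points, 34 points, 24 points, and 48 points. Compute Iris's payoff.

Highest competing bid: 110 points.
Iris's bid 122 points is the highest overall, so Iris wins and pays the second-highest bid, 110 points.
Payoff = value − price = 132 points − 110 points = 22 points.

Iris's payoff: 22 points.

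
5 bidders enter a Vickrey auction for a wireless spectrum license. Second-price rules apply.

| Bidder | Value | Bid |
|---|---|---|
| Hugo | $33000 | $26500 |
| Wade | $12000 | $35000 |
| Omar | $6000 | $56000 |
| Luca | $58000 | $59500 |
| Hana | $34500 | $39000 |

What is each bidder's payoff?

Payoffs: Hugo $0, Wade $0, Omar $0, Luca $2000, Hana $0.

Bids in descending order: Luca $59500 > Omar $56000 > Hana $39000 > Wade $35000 > Hugo $26500.
Luca has the top bid and wins; the price is the second-highest bid, $56000.
Luca's payoff = $58000 − $56000 = $2000. All other bidders lose, so their payoff is 0.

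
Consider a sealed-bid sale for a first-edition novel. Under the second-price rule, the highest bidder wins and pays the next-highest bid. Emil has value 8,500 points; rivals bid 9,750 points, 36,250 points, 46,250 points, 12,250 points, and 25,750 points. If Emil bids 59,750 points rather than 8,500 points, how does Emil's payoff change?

The highest competing bid is 46,250 points.
Bidding truthfully at 8,500 points: the top bid is 46,250 points (a rival), so Emil loses. Payoff = 0 points.
Bidding 59,750 points: Emil has the top bid, wins, and pays the second-highest bid 46,250 points. Payoff = 8,500 points − 46,250 points = -37,750 points.
Change = -37,750 points − 0 points = -37,750 points.
Deviating from a truthful bid can only lose payoff in a second-price auction — never gain.

-37,750 points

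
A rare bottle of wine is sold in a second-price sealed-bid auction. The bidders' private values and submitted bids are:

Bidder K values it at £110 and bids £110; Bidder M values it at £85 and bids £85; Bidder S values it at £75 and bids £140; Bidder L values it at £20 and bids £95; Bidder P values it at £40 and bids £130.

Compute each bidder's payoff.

Bids in descending order: Bidder S £140; Bidder P £130; Bidder K £110; Bidder L £95; Bidder M £85.
Bidder S has the top bid and wins; the price is the second-highest bid, £130.
Bidder S's payoff = £75 − £130 = -£55. All other bidders lose, so their payoff is 0.

Bidder K £0, Bidder M £0, Bidder S -£55, Bidder L £0, Bidder P £0.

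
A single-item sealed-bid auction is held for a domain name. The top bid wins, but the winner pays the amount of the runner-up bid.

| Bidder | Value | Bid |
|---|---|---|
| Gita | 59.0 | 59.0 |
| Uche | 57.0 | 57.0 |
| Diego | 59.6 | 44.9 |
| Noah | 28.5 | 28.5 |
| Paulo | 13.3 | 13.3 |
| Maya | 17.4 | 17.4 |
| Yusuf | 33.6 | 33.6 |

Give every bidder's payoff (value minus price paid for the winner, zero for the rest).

Ordered from highest: Gita 59.0; Uche 57.0; Diego 44.9; Yusuf 33.6; Noah 28.5; Maya 17.4; Paulo 13.3.
Gita has the top bid and wins; the price is the second-highest bid, 57.0.
Gita's payoff = 59.0 − 57.0 = 2.0. All other bidders lose, so their payoff is 0.

Payoffs: Gita 2.0, Uche 0.0, Diego 0.0, Noah 0.0, Paulo 0.0, Maya 0.0, Yusuf 0.0.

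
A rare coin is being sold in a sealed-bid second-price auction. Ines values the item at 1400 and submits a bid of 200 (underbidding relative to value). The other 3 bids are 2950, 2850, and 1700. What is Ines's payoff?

Highest competing bid: 2950.
Ines's bid 200 is not the highest, so Ines loses, pays nothing, and earns zero payoff.

0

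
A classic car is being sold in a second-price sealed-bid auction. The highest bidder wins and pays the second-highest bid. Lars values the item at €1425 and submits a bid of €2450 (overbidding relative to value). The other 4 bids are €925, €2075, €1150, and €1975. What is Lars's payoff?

Highest competing bid: €2075.
Lars's bid €2450 is the highest overall, so Lars wins and pays the second-highest bid, €2075.
Payoff = value − price = €1425 − €2075 = -€650.
Overbidding won the item at a price above value — truthful bidding would have avoided this loss.

Payoff = -€650.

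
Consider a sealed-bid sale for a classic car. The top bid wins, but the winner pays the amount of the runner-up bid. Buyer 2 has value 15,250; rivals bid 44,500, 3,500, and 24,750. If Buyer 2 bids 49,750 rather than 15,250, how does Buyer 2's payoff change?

-29,250

The highest competing bid is 44,500.
Bidding truthfully at 15,250: the top bid is 44,500 (a rival), so Buyer 2 loses. Payoff = 0.
Bidding 49,750: Buyer 2 has the top bid, wins, and pays the second-highest bid 44,500. Payoff = 15,250 − 44,500 = -29,250.
Change = -29,250 − 0 = -29,250.
Deviating from a truthful bid can only lose payoff in a second-price auction — never gain.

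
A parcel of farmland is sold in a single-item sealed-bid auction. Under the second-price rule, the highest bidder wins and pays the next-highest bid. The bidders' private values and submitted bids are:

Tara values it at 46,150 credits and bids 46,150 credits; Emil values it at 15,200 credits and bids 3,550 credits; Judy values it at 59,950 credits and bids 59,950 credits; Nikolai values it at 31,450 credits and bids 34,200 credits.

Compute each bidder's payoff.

Payoffs: Tara 0 credits, Emil 0 credits, Judy 13,800 credits, Nikolai 0 credits.

Ordered from highest: Judy 59,950 credits > Tara 46,150 credits > Nikolai 34,200 credits > Emil 3,550 credits.
Judy has the top bid and wins; the price is the second-highest bid, 46,150 credits.
Judy's payoff = 59,950 credits − 46,150 credits = 13,800 credits. All other bidders lose, so their payoff is 0.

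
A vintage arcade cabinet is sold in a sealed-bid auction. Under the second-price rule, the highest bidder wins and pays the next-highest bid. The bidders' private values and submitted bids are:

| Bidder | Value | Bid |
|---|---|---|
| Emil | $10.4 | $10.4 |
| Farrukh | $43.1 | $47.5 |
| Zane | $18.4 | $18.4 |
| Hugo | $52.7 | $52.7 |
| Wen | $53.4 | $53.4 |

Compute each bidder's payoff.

Ranking the bids: Wen $53.4, then Hugo $52.7, then Farrukh $47.5, then Zane $18.4, then Emil $10.4.
Wen has the top bid and wins; the price is the second-highest bid, $52.7.
Wen's payoff = $53.4 − $52.7 = $0.7. All other bidders lose, so their payoff is 0.

Payoffs: Emil $0.0, Farrukh $0.0, Zane $0.0, Hugo $0.0, Wen $0.7.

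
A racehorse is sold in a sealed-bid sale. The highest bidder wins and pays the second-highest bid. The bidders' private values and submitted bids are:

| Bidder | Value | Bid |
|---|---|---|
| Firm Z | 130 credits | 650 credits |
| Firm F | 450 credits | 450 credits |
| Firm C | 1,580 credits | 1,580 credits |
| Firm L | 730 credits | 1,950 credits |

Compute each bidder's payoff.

Firm Z 0 credits, Firm F 0 credits, Firm C 0 credits, Firm L -850 credits.

Bids in descending order: Firm L 1,950 credits, then Firm C 1,580 credits, then Firm Z 650 credits, then Firm F 450 credits.
Firm L has the top bid and wins; the price is the second-highest bid, 1,580 credits.
Firm L's payoff = 730 credits − 1,580 credits = -850 credits. All other bidders lose, so their payoff is 0.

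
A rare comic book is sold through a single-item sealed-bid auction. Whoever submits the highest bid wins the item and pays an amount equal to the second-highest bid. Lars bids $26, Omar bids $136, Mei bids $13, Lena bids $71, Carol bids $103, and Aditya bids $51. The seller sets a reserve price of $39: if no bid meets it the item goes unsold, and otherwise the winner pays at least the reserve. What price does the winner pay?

$103

Sorted high to low: Omar $136, then Carol $103, then Lena $71, then Aditya $51, then Lars $26, then Mei $13.
Omar has the highest bid, so Omar wins.
The second-highest bid is $103, which exceeds the reserve, so that sets the price.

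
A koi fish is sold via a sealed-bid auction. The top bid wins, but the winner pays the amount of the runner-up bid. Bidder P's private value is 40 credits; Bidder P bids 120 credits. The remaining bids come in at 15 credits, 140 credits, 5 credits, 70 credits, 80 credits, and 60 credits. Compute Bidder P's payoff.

Highest competing bid: 140 credits.
Bidder P's bid 120 credits is not the highest, so Bidder P loses, pays nothing, and earns zero payoff.

Bidder P's payoff: 0 credits.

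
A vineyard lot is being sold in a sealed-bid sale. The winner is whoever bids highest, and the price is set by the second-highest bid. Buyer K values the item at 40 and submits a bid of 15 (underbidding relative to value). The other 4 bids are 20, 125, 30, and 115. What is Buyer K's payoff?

Highest competing bid: 125.
Buyer K's bid 15 is not the highest, so Buyer K loses, pays nothing, and earns zero payoff.

0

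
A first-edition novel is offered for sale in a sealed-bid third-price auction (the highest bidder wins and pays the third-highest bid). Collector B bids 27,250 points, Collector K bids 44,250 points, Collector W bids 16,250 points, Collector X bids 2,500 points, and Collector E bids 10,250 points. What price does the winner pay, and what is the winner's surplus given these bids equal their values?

Ranking the bids: Collector K 44,250 points > Collector B 27,250 points > Collector W 16,250 points > Collector E 10,250 points > Collector X 2,500 points.
Collector K is the highest bidder, so Collector K wins.
Under the third-price rule, the price is the third-highest bid: 16,250 points.
Surplus = 44,250 points − 16,250 points = 28,000 points.

Price 16,250 points; surplus 28,000 points.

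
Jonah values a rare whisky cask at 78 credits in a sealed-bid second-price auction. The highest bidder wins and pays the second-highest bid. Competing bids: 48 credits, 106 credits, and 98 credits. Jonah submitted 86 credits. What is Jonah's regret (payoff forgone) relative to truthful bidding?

Regret: 0 credits.

The highest competing bid is 106 credits.
Bidding truthfully at 78 credits: the top bid is 106 credits (a rival), so Jonah loses. Payoff = 0 credits.
Bidding 86 credits: the top bid is 106 credits (a rival), so Jonah loses. Payoff = 0 credits.
Regret = truthful payoff − actual payoff = 0 credits − 0 credits = 0 credits.
The bid only affects whether you win, not the price — here both bids land on the same side of the top rival bid, so the deviation is payoff-neutral.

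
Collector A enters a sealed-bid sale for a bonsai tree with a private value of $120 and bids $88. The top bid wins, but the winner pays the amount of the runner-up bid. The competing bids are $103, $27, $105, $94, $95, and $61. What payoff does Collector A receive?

Payoff = $0.

Highest competing bid: $105.
Collector A's bid $88 is not the highest, so Collector A loses, pays nothing, and earns zero payoff.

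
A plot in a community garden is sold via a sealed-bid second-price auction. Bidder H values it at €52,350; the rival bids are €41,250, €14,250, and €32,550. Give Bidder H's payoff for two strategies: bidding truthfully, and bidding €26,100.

Truthful: €11,100; alternative: €0.

The highest competing bid is €41,250.
Bidding truthfully at €52,350: Bidder H has the top bid, wins, and pays the second-highest bid €41,250. Payoff = €52,350 − €41,250 = €11,100.
Bidding €26,100: the top bid is €41,250 (a rival), so Bidder H loses. Payoff = €0.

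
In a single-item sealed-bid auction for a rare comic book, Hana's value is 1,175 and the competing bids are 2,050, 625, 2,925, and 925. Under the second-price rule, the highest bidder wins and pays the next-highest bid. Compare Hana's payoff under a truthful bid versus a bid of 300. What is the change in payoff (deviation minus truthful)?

The highest competing bid is 2,925.
Bidding truthfully at 1,175: the top bid is 2,925 (a rival), so Hana loses. Payoff = 0.
Bidding 300: the top bid is 2,925 (a rival), so Hana loses. Payoff = 0.
Change = 0 − 0 = 0.
The bid only affects whether you win, not the price — here both bids land on the same side of the top rival bid, so the deviation is payoff-neutral.

Change in payoff: 0.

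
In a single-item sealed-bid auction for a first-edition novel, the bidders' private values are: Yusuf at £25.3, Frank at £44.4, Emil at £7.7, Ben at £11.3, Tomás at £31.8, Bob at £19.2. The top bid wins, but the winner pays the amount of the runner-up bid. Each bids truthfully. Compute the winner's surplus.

£12.6

Ordered from highest: Frank £44.4 > Tomás £31.8 > Yusuf £25.3 > Bob £19.2 > Ben £11.3 > Emil £7.7.
Frank wins with the top bid and pays the second-highest, £31.8.
Surplus = £44.4 − £31.8 = £12.6.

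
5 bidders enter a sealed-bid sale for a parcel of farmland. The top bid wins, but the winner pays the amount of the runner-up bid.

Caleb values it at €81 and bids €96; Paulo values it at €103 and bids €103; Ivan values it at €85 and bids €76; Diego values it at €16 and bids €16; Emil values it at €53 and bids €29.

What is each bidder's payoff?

Ranking the bids: Paulo €103 > Caleb €96 > Ivan €76 > Emil €29 > Diego €16.
Paulo has the top bid and wins; the price is the second-highest bid, €96.
Paulo's payoff = €103 − €96 = €7. All other bidders lose, so their payoff is 0.

Payoffs: Caleb €0, Paulo €7, Ivan €0, Diego €0, Emil €0.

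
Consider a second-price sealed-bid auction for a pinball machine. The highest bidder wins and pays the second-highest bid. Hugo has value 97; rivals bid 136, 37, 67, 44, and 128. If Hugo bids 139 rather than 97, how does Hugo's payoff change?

Change in payoff: -39.

The highest competing bid is 136.
Bidding truthfully at 97: the top bid is 136 (a rival), so Hugo loses. Payoff = 0.
Bidding 139: Hugo has the top bid, wins, and pays the second-highest bid 136. Payoff = 97 − 136 = -39.
Change = -39 − 0 = -39.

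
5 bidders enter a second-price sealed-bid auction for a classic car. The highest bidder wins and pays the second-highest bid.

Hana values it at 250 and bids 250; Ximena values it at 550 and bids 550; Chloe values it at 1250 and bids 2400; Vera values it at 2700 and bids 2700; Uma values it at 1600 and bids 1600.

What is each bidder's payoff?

Bids in descending order: Vera 2700, then Chloe 2400, then Uma 1600, then Ximena 550, then Hana 250.
Vera has the top bid and wins; the price is the second-highest bid, 2400.
Vera's payoff = 2700 − 2400 = 300. All other bidders lose, so their payoff is 0.

Payoffs: Hana 0, Ximena 0, Chloe 0, Vera 300, Uma 0.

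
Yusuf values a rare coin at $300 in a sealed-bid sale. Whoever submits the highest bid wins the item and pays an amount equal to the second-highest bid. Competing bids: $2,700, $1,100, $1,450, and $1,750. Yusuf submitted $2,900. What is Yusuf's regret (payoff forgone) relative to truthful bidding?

Regret: $2,400.

The highest competing bid is $2,700.
Bidding truthfully at $300: the top bid is $2,700 (a rival), so Yusuf loses. Payoff = $0.
Bidding $2,900: Yusuf has the top bid, wins, and pays the second-highest bid $2,700. Payoff = $300 − $2,700 = -$2,400.
Regret = truthful payoff − actual payoff = $0 − -$2,400 = $2,400.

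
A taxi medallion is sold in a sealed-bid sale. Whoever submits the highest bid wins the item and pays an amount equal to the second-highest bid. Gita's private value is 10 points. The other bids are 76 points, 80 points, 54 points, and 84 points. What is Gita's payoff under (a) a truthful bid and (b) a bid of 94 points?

The highest competing bid is 84 points.
Bidding truthfully at 10 points: the top bid is 84 points (a rival), so Gita loses. Payoff = 0 points.
Bidding 94 points: Gita has the top bid, wins, and pays the second-highest bid 84 points. Payoff = 10 points − 84 points = -74 points.

(a) 0 points  (b) -74 points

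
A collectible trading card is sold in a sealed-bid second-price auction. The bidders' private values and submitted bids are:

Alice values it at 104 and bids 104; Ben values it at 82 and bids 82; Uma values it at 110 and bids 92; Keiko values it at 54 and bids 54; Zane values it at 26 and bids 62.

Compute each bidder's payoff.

Sorted high to low: Alice 104 > Uma 92 > Ben 82 > Zane 62 > Keiko 54.
Alice has the top bid and wins; the price is the second-highest bid, 92.
Alice's payoff = 104 − 92 = 12. All other bidders lose, so their payoff is 0.

Alice 12, Ben 0, Uma 0, Keiko 0, Zane 0.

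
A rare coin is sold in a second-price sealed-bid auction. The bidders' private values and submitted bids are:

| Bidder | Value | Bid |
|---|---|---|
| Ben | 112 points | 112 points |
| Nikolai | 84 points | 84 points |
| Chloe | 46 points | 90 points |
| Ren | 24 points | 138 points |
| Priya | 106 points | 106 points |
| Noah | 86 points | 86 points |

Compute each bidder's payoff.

Bids in descending order: Ren 138 points, then Ben 112 points, then Priya 106 points, then Chloe 90 points, then Noah 86 points, then Nikolai 84 points.
Ren has the top bid and wins; the price is the second-highest bid, 112 points.
Ren's payoff = 24 points − 112 points = -88 points. All other bidders lose, so their payoff is 0.

Ben 0 points, Nikolai 0 points, Chloe 0 points, Ren -88 points, Priya 0 points, Noah 0 points.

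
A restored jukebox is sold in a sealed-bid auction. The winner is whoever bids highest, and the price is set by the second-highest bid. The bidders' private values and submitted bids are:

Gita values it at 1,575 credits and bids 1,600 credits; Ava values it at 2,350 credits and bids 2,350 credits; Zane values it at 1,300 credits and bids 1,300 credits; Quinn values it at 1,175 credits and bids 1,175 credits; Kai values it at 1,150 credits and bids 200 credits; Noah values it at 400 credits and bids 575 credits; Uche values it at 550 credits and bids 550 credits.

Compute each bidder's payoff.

Ranking the bids: Ava 2,350 credits; Gita 1,600 credits; Zane 1,300 credits; Quinn 1,175 credits; Noah 575 credits; Uche 550 credits; Kai 200 credits.
Ava has the top bid and wins; the price is the second-highest bid, 1,600 credits.
Ava's payoff = 2,350 credits − 1,600 credits = 750 credits. All other bidders lose, so their payoff is 0.

Payoffs: Gita 0 credits, Ava 750 credits, Zane 0 credits, Quinn 0 credits, Kai 0 credits, Noah 0 credits, Uche 0 credits.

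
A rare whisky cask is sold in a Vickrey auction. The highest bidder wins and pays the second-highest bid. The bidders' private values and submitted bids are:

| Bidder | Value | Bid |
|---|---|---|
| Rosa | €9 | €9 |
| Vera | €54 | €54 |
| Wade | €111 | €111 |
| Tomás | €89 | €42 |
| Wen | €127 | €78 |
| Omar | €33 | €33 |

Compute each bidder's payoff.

Sorted high to low: Wade €111 > Wen €78 > Vera €54 > Tomás €42 > Omar €33 > Rosa €9.
Wade has the top bid and wins; the price is the second-highest bid, €78.
Wade's payoff = €111 − €78 = €33. All other bidders lose, so their payoff is 0.

Payoffs: Rosa €0, Vera €0, Wade €33, Tomás €0, Wen €0, Omar €0.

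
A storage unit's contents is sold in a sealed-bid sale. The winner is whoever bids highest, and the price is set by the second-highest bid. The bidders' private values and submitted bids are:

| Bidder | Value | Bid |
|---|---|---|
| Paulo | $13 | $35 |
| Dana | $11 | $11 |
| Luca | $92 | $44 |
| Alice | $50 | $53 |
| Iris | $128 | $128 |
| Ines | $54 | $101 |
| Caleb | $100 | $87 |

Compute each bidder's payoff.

Paulo $0, Dana $0, Luca $0, Alice $0, Iris $27, Ines $0, Caleb $0.

Sorted high to low: Iris $128, then Ines $101, then Caleb $87, then Alice $53, then Luca $44, then Paulo $35, then Dana $11.
Iris has the top bid and wins; the price is the second-highest bid, $101.
Iris's payoff = $128 − $101 = $27. All other bidders lose, so their payoff is 0.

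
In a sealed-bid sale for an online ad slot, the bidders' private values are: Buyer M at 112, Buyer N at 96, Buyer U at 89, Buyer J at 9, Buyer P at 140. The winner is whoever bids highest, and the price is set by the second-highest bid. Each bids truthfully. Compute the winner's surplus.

Surplus = 28.

Ranking the bids: Buyer P 140; Buyer M 112; Buyer N 96; Buyer U 89; Buyer J 9.
Buyer P wins with the top bid and pays the second-highest, 112.
Surplus = 140 − 112 = 28.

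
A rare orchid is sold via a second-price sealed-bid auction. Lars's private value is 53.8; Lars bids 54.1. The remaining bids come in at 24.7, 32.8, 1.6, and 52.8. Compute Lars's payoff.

1.0

Highest competing bid: 52.8.
Lars's bid 54.1 is the highest overall, so Lars wins and pays the second-highest bid, 52.8.
Payoff = value − price = 53.8 − 52.8 = 1.0.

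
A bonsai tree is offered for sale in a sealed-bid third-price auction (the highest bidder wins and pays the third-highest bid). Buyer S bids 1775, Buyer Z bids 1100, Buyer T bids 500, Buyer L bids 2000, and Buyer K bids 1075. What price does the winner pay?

1100

Ordered from highest: Buyer L 2000 > Buyer S 1775 > Buyer Z 1100 > Buyer K 1075 > Buyer T 500.
Buyer L is the highest bidder, so Buyer L wins.
Under the third-price rule, the price is the third-highest bid: 1100.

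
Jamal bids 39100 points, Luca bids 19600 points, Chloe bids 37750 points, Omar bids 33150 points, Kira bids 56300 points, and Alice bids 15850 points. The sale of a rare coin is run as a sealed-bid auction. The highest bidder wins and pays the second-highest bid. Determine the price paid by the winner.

39100 points

Sorted high to low: Kira 56300 points > Jamal 39100 points > Chloe 37750 points > Omar 33150 points > Luca 19600 points > Alice 15850 points.
Kira has the highest bid, so Kira wins.
The second-highest bid is 39100 points, so that is what Kira pays.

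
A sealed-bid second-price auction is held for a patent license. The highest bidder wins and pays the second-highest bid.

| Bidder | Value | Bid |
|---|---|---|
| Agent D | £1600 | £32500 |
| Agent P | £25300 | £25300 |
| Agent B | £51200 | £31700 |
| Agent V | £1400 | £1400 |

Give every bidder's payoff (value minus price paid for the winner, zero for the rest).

Agent D -£30100, Agent P £0, Agent B £0, Agent V £0.

Ordered from highest: Agent D £32500 > Agent B £31700 > Agent P £25300 > Agent V £1400.
Agent D has the top bid and wins; the price is the second-highest bid, £31700.
Agent D's payoff = £1600 − £31700 = -£30100. All other bidders lose, so their payoff is 0.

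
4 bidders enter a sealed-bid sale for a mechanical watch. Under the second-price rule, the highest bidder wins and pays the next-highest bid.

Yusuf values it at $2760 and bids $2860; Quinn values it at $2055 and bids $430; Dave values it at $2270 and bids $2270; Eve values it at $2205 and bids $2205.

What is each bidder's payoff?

Ordered from highest: Yusuf $2860; Dave $2270; Eve $2205; Quinn $430.
Yusuf has the top bid and wins; the price is the second-highest bid, $2270.
Yusuf's payoff = $2760 − $2270 = $490. All other bidders lose, so their payoff is 0.

Yusuf $490, Quinn $0, Dave $0, Eve $0.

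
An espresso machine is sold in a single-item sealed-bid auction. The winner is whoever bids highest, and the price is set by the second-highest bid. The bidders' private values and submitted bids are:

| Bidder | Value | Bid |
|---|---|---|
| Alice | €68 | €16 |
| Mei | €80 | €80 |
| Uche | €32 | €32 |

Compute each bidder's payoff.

Ranking the bids: Mei €80, then Uche €32, then Alice €16.
Mei has the top bid and wins; the price is the second-highest bid, €32.
Mei's payoff = €80 − €32 = €48. All other bidders lose, so their payoff is 0.

Payoffs: Alice €0, Mei €48, Uche €0.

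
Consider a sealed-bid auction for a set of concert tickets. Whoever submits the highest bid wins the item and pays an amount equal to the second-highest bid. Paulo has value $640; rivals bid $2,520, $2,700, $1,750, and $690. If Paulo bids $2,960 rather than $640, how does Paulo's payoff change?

Change in payoff: -$2,060.

The highest competing bid is $2,700.
Bidding truthfully at $640: the top bid is $2,700 (a rival), so Paulo loses. Payoff = $0.
Bidding $2,960: Paulo has the top bid, wins, and pays the second-highest bid $2,700. Payoff = $640 − $2,700 = -$2,060.
Change = -$2,060 − $0 = -$2,060.
Deviating from a truthful bid can only lose payoff in a second-price auction — never gain.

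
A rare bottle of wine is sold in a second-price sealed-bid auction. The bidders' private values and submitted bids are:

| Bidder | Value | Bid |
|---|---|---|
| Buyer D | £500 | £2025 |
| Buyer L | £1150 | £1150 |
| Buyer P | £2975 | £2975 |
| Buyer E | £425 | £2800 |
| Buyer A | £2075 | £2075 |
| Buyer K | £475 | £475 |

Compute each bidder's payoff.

Bids in descending order: Buyer P £2975 > Buyer E £2800 > Buyer A £2075 > Buyer D £2025 > Buyer L £1150 > Buyer K £475.
Buyer P has the top bid and wins; the price is the second-highest bid, £2800.
Buyer P's payoff = £2975 − £2800 = £175. All other bidders lose, so their payoff is 0.

Payoffs: Buyer D £0, Buyer L £0, Buyer P £175, Buyer E £0, Buyer A £0, Buyer K £0.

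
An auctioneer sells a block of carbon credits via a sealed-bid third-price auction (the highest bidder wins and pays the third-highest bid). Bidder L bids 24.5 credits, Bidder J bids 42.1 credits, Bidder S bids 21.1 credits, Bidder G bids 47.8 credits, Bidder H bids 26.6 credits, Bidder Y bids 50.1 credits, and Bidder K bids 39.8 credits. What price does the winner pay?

Ranking the bids: Bidder Y 50.1 credits, then Bidder G 47.8 credits, then Bidder J 42.1 credits, then Bidder K 39.8 credits, then Bidder H 26.6 credits, then Bidder L 24.5 credits, then Bidder S 21.1 credits.
Bidder Y is the highest bidder, so Bidder Y wins.
Under the third-price rule, the price is the third-highest bid: 42.1 credits.

The winner pays 42.1 credits.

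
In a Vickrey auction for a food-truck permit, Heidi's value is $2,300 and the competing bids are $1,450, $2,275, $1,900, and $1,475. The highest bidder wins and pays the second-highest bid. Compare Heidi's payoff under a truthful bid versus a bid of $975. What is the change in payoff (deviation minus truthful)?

Payoff change: -$25.

The highest competing bid is $2,275.
Bidding truthfully at $2,300: Heidi has the top bid, wins, and pays the second-highest bid $2,275. Payoff = $2,300 − $2,275 = $25.
Bidding $975: the top bid is $2,275 (a rival), so Heidi loses. Payoff = $0.
Change = $0 − $25 = -$25.
Deviating from a truthful bid can only lose payoff in a second-price auction — never gain.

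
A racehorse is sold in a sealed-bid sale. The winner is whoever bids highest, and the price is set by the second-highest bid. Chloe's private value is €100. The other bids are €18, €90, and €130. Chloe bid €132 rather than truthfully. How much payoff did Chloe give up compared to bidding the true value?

€30

The highest competing bid is €130.
Bidding truthfully at €100: the top bid is €130 (a rival), so Chloe loses. Payoff = €0.
Bidding €132: Chloe has the top bid, wins, and pays the second-highest bid €130. Payoff = €100 − €130 = -€30.
Regret = truthful payoff − actual payoff = €0 − -€30 = €30.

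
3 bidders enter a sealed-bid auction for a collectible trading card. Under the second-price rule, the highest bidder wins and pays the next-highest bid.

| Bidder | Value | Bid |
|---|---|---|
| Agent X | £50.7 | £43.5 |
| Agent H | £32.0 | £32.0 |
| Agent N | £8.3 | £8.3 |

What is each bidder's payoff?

Payoffs: Agent X £18.7, Agent H £0.0, Agent N £0.0.

Ordered from highest: Agent X £43.5, then Agent H £32.0, then Agent N £8.3.
Agent X has the top bid and wins; the price is the second-highest bid, £32.0.
Agent X's payoff = £50.7 − £32.0 = £18.7. All other bidders lose, so their payoff is 0.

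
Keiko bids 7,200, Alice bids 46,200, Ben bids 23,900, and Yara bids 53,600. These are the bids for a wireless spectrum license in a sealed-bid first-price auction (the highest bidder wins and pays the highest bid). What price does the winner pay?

53,600

Bids in descending order: Yara 53,600; Alice 46,200; Ben 23,900; Keiko 7,200.
Yara is the highest bidder, so Yara wins.
Under the first-price rule, the price is the highest bid: 53,600.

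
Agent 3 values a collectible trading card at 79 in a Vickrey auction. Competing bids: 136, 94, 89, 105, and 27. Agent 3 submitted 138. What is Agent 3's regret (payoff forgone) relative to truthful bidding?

The highest competing bid is 136.
Bidding truthfully at 79: the top bid is 136 (a rival), so Agent 3 loses. Payoff = 0.
Bidding 138: Agent 3 has the top bid, wins, and pays the second-highest bid 136. Payoff = 79 − 136 = -57.
Regret = truthful payoff − actual payoff = 0 − -57 = 57.

Payoff forgone: 57.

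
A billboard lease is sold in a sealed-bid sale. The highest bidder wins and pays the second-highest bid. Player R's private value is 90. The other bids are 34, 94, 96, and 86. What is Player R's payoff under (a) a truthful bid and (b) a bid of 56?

Truthful: 0; alternative: 0.

The highest competing bid is 96.
Bidding truthfully at 90: the top bid is 96 (a rival), so Player R loses. Payoff = 0.
Bidding 56: the top bid is 96 (a rival), so Player R loses. Payoff = 0.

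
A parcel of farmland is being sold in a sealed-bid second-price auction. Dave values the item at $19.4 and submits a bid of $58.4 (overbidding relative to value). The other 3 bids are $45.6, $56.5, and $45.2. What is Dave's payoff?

Payoff = -$37.1.

Highest competing bid: $56.5.
Dave's bid $58.4 is the highest overall, so Dave wins and pays the second-highest bid, $56.5.
Payoff = value − price = $19.4 − $56.5 = -$37.1.
Overbidding won the item at a price above value — truthful bidding would have avoided this loss.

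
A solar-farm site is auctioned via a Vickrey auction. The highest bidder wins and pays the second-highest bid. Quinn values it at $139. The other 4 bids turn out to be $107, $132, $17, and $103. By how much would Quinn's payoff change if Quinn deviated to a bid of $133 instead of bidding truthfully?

Payoff change: $0.

The highest competing bid is $132.
Bidding truthfully at $139: Quinn has the top bid, wins, and pays the second-highest bid $132. Payoff = $139 − $132 = $7.
Bidding $133: Quinn has the top bid, wins, and pays the second-highest bid $132. Payoff = $139 − $132 = $7.
Change = $7 − $7 = $0.
The bid only affects whether you win, not the price — here both bids land on the same side of the top rival bid, so the deviation is payoff-neutral.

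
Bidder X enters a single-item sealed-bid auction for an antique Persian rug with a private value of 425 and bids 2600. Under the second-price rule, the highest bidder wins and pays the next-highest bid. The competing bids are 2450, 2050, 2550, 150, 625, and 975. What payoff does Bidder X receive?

Highest competing bid: 2550.
Bidder X's bid 2600 is the highest overall, so Bidder X wins and pays the second-highest bid, 2550.
Payoff = value − price = 425 − 2550 = -2125.

Payoff = -2125.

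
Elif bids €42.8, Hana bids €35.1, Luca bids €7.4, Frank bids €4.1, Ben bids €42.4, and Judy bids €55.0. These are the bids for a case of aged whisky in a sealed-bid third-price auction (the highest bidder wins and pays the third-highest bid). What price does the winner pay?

Ordered from highest: Judy €55.0; Elif €42.8; Ben €42.4; Hana €35.1; Luca €7.4; Frank €4.1.
Judy is the highest bidder, so Judy wins.
Under the third-price rule, the price is the third-highest bid: €42.4.

The winner pays €42.4.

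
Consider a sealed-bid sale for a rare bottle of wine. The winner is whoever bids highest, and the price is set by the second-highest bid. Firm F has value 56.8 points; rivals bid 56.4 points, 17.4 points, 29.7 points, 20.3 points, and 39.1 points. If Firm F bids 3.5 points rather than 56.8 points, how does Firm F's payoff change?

The highest competing bid is 56.4 points.
Bidding truthfully at 56.8 points: Firm F has the top bid, wins, and pays the second-highest bid 56.4 points. Payoff = 56.8 points − 56.4 points = 0.4 points.
Bidding 3.5 points: the top bid is 56.4 points (a rival), so Firm F loses. Payoff = 0.0 points.
Change = 0.0 points − 0.4 points = -0.4 points.

-0.4 points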